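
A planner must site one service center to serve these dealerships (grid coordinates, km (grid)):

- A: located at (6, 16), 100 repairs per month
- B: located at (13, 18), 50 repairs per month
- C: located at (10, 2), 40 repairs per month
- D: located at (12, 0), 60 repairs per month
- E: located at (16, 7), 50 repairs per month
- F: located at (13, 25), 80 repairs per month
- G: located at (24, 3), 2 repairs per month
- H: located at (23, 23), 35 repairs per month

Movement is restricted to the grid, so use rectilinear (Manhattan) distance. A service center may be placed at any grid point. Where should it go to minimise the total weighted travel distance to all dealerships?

Manhattan distance separates: Σwᵢ(|x−xᵢ|+|y−yᵢ|) = Σwᵢ|x−xᵢ| + Σwᵢ|y−yᵢ|, so x and y are optimised independently as 1-D weighted medians.
Total weight W = 417; half = 208.5.
x-coordinate, sorted with cumulative weight:
  x=6 (A, w=100) cum 100
  x=10 (C, w=40) cum 140
  x=12 (D, w=60) cum 200
  x=13 (B, w=50) cum 250  ← median
  x=13 (F, w=80) cum 330
  x=16 (E, w=50) cum 380
  x=23 (H, w=35) cum 415
  x=24 (G, w=2) cum 417
⇒ x* = 13
y-coordinate, sorted with cumulative weight:
  y=0 (D, w=60) cum 60
  y=2 (C, w=40) cum 100
  y=3 (G, w=2) cum 102
  y=7 (E, w=50) cum 152
  y=16 (A, w=100) cum 252  ← median
  y=18 (B, w=50) cum 302
  y=23 (H, w=35) cum 337
  y=25 (F, w=80) cum 417
⇒ y* = 16

(13, 16)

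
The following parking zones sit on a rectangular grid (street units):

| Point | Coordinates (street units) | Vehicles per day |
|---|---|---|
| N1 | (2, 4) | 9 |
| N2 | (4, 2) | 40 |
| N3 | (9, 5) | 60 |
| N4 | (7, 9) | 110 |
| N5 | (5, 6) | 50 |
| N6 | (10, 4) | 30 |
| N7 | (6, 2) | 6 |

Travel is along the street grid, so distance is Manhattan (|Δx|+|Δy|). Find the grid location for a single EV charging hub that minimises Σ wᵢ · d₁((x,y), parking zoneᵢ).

(7, 6)

Manhattan distance separates: Σwᵢ(|x−xᵢ|+|y−yᵢ|) = Σwᵢ|x−xᵢ| + Σwᵢ|y−yᵢ|, so x and y are optimised independently as 1-D weighted medians.
Total weight W = 305; half = 152.5.
x-coordinate, sorted with cumulative weight:
  x=2 (N1, w=9) cum 9
  x=4 (N2, w=40) cum 49
  x=5 (N5, w=50) cum 99
  x=6 (N7, w=6) cum 105
  x=7 (N4, w=110) cum 215  ← median
  x=9 (N3, w=60) cum 275
  x=10 (N6, w=30) cum 305
⇒ x* = 7
y-coordinate, sorted with cumulative weight:
  y=2 (N2, w=40) cum 40
  y=2 (N7, w=6) cum 46
  y=4 (N1, w=9) cum 55
  y=4 (N6, w=30) cum 85
  y=5 (N3, w=60) cum 145
  y=6 (N5, w=50) cum 195  ← median
  y=9 (N4, w=110) cum 305
⇒ y* = 6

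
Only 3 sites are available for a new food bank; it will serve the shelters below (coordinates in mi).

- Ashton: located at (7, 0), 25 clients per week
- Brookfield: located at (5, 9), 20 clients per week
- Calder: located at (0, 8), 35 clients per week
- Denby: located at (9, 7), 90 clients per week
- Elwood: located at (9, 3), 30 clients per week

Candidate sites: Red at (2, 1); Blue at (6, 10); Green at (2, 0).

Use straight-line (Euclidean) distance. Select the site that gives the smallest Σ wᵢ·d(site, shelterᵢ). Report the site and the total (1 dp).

Total weighted distance at each candidate:
  Red (2, 1): total = 1601.3
  Blue (6, 10): total = 1111.2
  Green (2, 0): total = 1722.8
Minimum is at Blue with total 1111.2 mi.

Blue, total 1111.2 mi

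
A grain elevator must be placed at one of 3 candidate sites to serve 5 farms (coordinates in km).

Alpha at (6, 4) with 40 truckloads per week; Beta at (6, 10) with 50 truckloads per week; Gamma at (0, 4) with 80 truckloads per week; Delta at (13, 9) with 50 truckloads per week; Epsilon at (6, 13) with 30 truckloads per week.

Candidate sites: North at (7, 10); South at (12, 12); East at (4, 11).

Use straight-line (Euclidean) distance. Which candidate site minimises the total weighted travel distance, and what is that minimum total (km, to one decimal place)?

Total weighted distance at each candidate:
  North (7, 10): total = 1429.9
  South (12, 12): total = 2210.6
  East (4, 11): total = 1593.8
Minimum is at North with total 1429.9 km.

North, total 1429.9 km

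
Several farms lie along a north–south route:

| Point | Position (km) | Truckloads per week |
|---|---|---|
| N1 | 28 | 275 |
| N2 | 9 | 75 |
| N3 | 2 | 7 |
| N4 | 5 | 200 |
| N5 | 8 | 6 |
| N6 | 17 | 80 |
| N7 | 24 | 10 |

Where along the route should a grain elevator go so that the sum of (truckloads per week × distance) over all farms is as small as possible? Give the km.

For a sum of weighted absolute distances on a line, the optimum is the weighted median (not the mean). Total weight W = 653; half-weight = 326.5.
Sort by position and accumulate weight:
  km 2 (N3, w=7) → cum 7
  km 5 (N4, w=200) → cum 207
  km 8 (N5, w=6) → cum 213
  km 9 (N2, w=75) → cum 288
  km 17 (N6, w=80) → cum 368  ≥ 326.5 → median here
  km 24 (N7, w=10) → cum 378
  km 28 (N1, w=275) → cum 653
Optimal location: km 17.

x = 17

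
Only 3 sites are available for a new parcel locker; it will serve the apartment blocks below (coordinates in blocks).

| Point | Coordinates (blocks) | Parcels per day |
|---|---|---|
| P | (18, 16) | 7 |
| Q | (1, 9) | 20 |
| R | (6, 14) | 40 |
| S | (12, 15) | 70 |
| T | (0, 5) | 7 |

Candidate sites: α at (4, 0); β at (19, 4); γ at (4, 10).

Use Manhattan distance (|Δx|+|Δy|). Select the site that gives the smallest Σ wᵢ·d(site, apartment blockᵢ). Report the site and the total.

γ, total 1433 blocks

Total weighted distance at each candidate:
  α (4, 0): total = 2763
  β (19, 4): total = 2871
  γ (4, 10): total = 1433
Minimum is at γ with total 1433 blocks.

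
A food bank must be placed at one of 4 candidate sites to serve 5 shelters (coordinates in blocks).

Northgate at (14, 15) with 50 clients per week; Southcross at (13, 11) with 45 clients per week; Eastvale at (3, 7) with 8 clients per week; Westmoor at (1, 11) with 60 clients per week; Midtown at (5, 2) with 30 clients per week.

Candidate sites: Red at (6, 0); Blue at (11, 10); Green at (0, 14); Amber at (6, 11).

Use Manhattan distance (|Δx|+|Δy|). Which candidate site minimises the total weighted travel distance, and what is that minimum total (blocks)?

Total weighted distance at each candidate:
  Red (6, 0): total = 3090
  Blue (11, 10): total = 1703
  Green (0, 14): total = 2300
  Amber (6, 11): total = 1571
Minimum is at Amber with total 1571 blocks.

Amber, total 1571 blocks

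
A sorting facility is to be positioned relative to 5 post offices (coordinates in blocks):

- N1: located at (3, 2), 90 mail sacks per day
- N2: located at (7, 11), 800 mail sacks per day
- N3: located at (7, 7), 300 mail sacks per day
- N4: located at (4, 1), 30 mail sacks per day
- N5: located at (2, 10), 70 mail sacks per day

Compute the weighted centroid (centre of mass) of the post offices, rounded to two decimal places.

The minimiser of Σwᵢ‖p−pᵢ‖² is the weighted centroid p* = (Σwᵢpᵢ)/(Σwᵢ).
Σwᵢ = 1290.
Σwᵢxᵢ = 90·3 + 800·7 + 300·7 + 30·4 + 70·2 = 8230.
Σwᵢyᵢ = 90·2 + 800·11 + 300·7 + 30·1 + 70·10 = 11810.
x* = 8230/1290 = 6.38, y* = 11810/1290 = 9.16.

(6.38, 9.16)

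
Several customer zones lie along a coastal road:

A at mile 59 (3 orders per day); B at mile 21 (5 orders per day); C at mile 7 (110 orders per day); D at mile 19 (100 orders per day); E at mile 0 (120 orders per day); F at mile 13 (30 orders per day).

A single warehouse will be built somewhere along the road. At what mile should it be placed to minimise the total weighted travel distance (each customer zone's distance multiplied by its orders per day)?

x = 7

For a sum of weighted absolute distances on a line, the optimum is the weighted median (not the mean). Total weight W = 368; half-weight = 184.
Sort by position and accumulate weight:
  mile 0 (E, w=120) → cum 120
  mile 7 (C, w=110) → cum 230  ≥ 184 → median here
  mile 13 (F, w=30) → cum 260
  mile 19 (D, w=100) → cum 360
  mile 21 (B, w=5) → cum 365
  mile 59 (A, w=3) → cum 368
Optimal location: mile 7.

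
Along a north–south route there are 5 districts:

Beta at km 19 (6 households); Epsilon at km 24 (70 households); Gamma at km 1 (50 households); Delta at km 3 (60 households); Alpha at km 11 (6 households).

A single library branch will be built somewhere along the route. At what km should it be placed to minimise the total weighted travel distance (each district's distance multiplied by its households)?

For a sum of weighted absolute distances on a line, the optimum is the weighted median (not the mean). Total weight W = 192; half-weight = 96.
Sort by position and accumulate weight:
  km 1 (Gamma, w=50) → cum 50
  km 3 (Delta, w=60) → cum 110  ≥ 96 → median here
  km 11 (Alpha, w=6) → cum 116
  km 19 (Beta, w=6) → cum 122
  km 24 (Epsilon, w=70) → cum 192
Optimal location: km 3.

x = 3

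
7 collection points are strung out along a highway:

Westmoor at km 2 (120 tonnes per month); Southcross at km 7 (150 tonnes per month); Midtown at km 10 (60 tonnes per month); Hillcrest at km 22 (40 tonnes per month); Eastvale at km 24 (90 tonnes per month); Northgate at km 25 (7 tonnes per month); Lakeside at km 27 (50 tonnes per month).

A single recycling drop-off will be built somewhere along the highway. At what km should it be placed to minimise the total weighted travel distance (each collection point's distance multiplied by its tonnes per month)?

For a sum of weighted absolute distances on a line, the optimum is the weighted median (not the mean). Total weight W = 517; half-weight = 258.5.
Sort by position and accumulate weight:
  km 2 (Westmoor, w=120) → cum 120
  km 7 (Southcross, w=150) → cum 270  ≥ 258.5 → median here
  km 10 (Midtown, w=60) → cum 330
  km 22 (Hillcrest, w=40) → cum 370
  km 24 (Eastvale, w=90) → cum 460
  km 25 (Northgate, w=7) → cum 467
  km 27 (Lakeside, w=50) → cum 517
Optimal location: km 7.

x = 7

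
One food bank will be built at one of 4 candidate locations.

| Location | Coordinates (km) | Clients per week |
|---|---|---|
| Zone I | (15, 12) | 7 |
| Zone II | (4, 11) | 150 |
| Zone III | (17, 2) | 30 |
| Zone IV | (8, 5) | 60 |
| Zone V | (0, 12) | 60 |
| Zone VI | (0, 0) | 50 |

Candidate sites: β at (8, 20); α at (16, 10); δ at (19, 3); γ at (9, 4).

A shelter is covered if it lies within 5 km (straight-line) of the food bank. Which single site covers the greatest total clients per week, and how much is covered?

γ, covering 60

Coverage radius r = 5 km; a point is covered iff (Δx)²+(Δy)² ≤ 5² = 25.
  β (8, 20): covers {none} → 0
  α (16, 10): covers {Zone I} → 7
  δ (19, 3): covers {Zone III} → 30
  γ (9, 4): covers {Zone IV} → 60
Maximum coverage at γ: 60 clients per week.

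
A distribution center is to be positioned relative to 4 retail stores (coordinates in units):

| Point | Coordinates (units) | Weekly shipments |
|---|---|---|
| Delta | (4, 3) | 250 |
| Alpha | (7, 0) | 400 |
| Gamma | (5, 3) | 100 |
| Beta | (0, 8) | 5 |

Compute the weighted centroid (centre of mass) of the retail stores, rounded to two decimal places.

(5.70, 1.44)

The minimiser of Σwᵢ‖p−pᵢ‖² is the weighted centroid p* = (Σwᵢpᵢ)/(Σwᵢ).
Σwᵢ = 755.
Σwᵢxᵢ = 250·4 + 400·7 + 100·5 + 5·0 = 4300.
Σwᵢyᵢ = 250·3 + 400·0 + 100·3 + 5·8 = 1090.
x* = 4300/755 = 5.70, y* = 1090/755 = 1.44.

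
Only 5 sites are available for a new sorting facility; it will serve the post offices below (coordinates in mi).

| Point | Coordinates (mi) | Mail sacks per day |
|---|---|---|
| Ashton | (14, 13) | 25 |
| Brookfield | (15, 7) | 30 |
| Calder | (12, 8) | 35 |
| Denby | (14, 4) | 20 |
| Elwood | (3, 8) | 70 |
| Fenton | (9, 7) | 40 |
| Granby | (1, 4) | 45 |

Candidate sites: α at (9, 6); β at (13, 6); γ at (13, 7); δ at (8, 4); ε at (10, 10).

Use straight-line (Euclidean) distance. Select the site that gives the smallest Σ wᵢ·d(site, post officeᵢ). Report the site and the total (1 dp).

Total weighted distance at each candidate:
  α (9, 6): total = 1485.2
  β (13, 6): total = 1793.1
  γ (13, 7): total = 1744.9
  δ (8, 4): total = 1706.6
  ε (10, 10): total = 1666.0
Minimum is at α with total 1485.2 mi.

α, total 1485.2 mi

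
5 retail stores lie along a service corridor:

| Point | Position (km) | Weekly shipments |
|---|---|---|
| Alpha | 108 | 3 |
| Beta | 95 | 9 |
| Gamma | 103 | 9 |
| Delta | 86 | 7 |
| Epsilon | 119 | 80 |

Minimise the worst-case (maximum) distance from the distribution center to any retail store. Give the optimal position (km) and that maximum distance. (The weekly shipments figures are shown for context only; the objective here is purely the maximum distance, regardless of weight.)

The 1-center on a line is the midpoint of the two extreme points: leftmost at 86, rightmost at 119.
Optimal location = (86 + 119)/2 = 102.5; maximum distance = (119 − 86)/2 = 16.5.

location 102.5, max distance 16.5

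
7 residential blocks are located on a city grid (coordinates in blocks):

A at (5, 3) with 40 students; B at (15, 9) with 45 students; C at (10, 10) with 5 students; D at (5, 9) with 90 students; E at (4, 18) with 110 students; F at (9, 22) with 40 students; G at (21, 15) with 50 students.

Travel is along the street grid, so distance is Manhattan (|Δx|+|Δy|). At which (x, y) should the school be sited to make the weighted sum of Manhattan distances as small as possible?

(5, 15)

Manhattan distance separates: Σwᵢ(|x−xᵢ|+|y−yᵢ|) = Σwᵢ|x−xᵢ| + Σwᵢ|y−yᵢ|, so x and y are optimised independently as 1-D weighted medians.
Total weight W = 380; half = 190.
x-coordinate, sorted with cumulative weight:
  x=4 (E, w=110) cum 110
  x=5 (A, w=40) cum 150
  x=5 (D, w=90) cum 240  ← median
  x=9 (F, w=40) cum 280
  x=10 (C, w=5) cum 285
  x=15 (B, w=45) cum 330
  x=21 (G, w=50) cum 380
⇒ x* = 5
y-coordinate, sorted with cumulative weight:
  y=3 (A, w=40) cum 40
  y=9 (B, w=45) cum 85
  y=9 (D, w=90) cum 175
  y=10 (C, w=5) cum 180
  y=15 (G, w=50) cum 230  ← median
  y=18 (E, w=110) cum 340
  y=22 (F, w=40) cum 380
⇒ y* = 15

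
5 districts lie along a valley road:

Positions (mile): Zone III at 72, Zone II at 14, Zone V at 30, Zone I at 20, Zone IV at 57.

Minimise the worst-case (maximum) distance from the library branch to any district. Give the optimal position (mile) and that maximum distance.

location 43, max distance 29

The 1-center on a line is the midpoint of the two extreme points: leftmost at 14, rightmost at 72.
Optimal location = (14 + 72)/2 = 43; maximum distance = (72 − 14)/2 = 29.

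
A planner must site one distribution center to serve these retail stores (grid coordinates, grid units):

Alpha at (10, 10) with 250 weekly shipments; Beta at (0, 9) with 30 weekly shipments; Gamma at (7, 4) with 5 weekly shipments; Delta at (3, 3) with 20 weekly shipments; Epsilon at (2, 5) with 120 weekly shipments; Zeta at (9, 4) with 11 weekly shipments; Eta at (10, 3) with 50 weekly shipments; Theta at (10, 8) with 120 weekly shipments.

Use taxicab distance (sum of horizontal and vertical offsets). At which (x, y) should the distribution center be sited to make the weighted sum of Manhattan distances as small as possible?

(10, 8)

Manhattan distance separates: Σwᵢ(|x−xᵢ|+|y−yᵢ|) = Σwᵢ|x−xᵢ| + Σwᵢ|y−yᵢ|, so x and y are optimised independently as 1-D weighted medians.
Total weight W = 606; half = 303.
x-coordinate, sorted with cumulative weight:
  x=0 (Beta, w=30) cum 30
  x=2 (Epsilon, w=120) cum 150
  x=3 (Delta, w=20) cum 170
  x=7 (Gamma, w=5) cum 175
  x=9 (Zeta, w=11) cum 186
  x=10 (Alpha, w=250) cum 436  ← median
  x=10 (Eta, w=50) cum 486
  x=10 (Theta, w=120) cum 606
⇒ x* = 10
y-coordinate, sorted with cumulative weight:
  y=3 (Delta, w=20) cum 20
  y=3 (Eta, w=50) cum 70
  y=4 (Gamma, w=5) cum 75
  y=4 (Zeta, w=11) cum 86
  y=5 (Epsilon, w=120) cum 206
  y=8 (Theta, w=120) cum 326  ← median
  y=9 (Beta, w=30) cum 356
  y=10 (Alpha, w=250) cum 606
⇒ y* = 8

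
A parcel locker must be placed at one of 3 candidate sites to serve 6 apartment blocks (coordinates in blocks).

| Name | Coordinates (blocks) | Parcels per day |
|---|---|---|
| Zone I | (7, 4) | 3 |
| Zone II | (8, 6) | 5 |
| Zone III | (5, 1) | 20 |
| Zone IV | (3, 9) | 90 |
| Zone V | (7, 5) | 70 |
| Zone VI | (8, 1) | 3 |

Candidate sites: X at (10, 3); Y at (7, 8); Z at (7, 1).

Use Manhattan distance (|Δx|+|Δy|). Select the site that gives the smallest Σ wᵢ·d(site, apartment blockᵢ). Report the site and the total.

Total weighted distance at each candidate:
  X (10, 3): total = 1709
  Y (7, 8): total = 891
  Z (7, 1): total = 1442
Minimum is at Y with total 891 blocks.

Y, total 891 blocks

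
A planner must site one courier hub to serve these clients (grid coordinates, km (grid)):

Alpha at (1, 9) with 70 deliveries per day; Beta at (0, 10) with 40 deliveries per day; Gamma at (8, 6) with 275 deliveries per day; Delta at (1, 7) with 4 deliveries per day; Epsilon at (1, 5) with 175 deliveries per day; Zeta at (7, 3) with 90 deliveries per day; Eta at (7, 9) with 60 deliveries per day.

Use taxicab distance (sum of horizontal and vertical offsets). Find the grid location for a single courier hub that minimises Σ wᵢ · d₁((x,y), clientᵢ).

(7, 6)

Manhattan distance separates: Σwᵢ(|x−xᵢ|+|y−yᵢ|) = Σwᵢ|x−xᵢ| + Σwᵢ|y−yᵢ|, so x and y are optimised independently as 1-D weighted medians.
Total weight W = 714; half = 357.
x-coordinate, sorted with cumulative weight:
  x=0 (Beta, w=40) cum 40
  x=1 (Alpha, w=70) cum 110
  x=1 (Delta, w=4) cum 114
  x=1 (Epsilon, w=175) cum 289
  x=7 (Zeta, w=90) cum 379  ← median
  x=7 (Eta, w=60) cum 439
  x=8 (Gamma, w=275) cum 714
⇒ x* = 7
y-coordinate, sorted with cumulative weight:
  y=3 (Zeta, w=90) cum 90
  y=5 (Epsilon, w=175) cum 265
  y=6 (Gamma, w=275) cum 540  ← median
  y=7 (Delta, w=4) cum 544
  y=9 (Alpha, w=70) cum 614
  y=9 (Eta, w=60) cum 674
  y=10 (Beta, w=40) cum 714
⇒ y* = 6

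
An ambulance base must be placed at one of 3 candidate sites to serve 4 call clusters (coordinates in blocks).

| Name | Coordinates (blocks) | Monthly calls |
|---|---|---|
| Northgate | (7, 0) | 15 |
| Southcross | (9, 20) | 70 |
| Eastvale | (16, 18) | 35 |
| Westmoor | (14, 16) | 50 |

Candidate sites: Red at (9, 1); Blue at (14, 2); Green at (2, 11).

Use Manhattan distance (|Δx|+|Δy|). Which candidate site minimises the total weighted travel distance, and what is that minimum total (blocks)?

Green, total 2945 blocks

Total weighted distance at each candidate:
  Red (9, 1): total = 3215
  Blue (14, 2): total = 3075
  Green (2, 11): total = 2945
Minimum is at Green with total 2945 blocks.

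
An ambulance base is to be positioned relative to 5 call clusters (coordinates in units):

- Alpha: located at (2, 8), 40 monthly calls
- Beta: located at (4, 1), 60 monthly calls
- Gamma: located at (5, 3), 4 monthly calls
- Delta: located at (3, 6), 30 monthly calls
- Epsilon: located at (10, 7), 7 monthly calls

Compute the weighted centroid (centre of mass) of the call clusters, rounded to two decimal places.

(3.55, 4.40)

The minimiser of Σwᵢ‖p−pᵢ‖² is the weighted centroid p* = (Σwᵢpᵢ)/(Σwᵢ).
Σwᵢ = 141.
Σwᵢxᵢ = 40·2 + 60·4 + 4·5 + 30·3 + 7·10 = 500.
Σwᵢyᵢ = 40·8 + 60·1 + 4·3 + 30·6 + 7·7 = 621.
x* = 500/141 = 3.55, y* = 621/141 = 4.40.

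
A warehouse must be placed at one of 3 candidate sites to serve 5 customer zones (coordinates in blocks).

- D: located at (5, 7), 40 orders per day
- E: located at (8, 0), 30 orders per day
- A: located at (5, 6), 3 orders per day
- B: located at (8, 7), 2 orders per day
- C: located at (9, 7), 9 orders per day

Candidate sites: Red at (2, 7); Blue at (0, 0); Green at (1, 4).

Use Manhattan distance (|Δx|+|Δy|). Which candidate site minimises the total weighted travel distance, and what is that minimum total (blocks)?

Total weighted distance at each candidate:
  Red (2, 7): total = 597
  Blue (0, 0): total = 927
  Green (1, 4): total = 747
Minimum is at Red with total 597 blocks.

Red, total 597 blocks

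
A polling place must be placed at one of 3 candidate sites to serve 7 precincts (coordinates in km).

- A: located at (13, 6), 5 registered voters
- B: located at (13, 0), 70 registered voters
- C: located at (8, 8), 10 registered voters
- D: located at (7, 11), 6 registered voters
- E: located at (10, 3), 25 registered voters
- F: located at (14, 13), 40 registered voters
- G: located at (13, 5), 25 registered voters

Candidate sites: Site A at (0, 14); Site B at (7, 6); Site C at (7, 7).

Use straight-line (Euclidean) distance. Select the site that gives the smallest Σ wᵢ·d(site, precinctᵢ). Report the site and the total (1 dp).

Site B, total 1330.4 km

Total weighted distance at each candidate:
  Site A (0, 14): total = 2887.7
  Site B (7, 6): total = 1330.4
  Site C (7, 7): total = 1365.8
Minimum is at Site B with total 1330.4 km.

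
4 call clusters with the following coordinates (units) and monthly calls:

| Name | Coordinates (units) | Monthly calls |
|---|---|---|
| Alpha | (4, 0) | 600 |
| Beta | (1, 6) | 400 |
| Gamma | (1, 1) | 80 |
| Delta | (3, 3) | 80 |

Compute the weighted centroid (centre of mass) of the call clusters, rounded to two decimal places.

The minimiser of Σwᵢ‖p−pᵢ‖² is the weighted centroid p* = (Σwᵢpᵢ)/(Σwᵢ).
Σwᵢ = 1160.
Σwᵢxᵢ = 600·4 + 400·1 + 80·1 + 80·3 = 3120.
Σwᵢyᵢ = 600·0 + 400·6 + 80·1 + 80·3 = 2720.
x* = 3120/1160 = 2.69, y* = 2720/1160 = 2.34.

(2.69, 2.34)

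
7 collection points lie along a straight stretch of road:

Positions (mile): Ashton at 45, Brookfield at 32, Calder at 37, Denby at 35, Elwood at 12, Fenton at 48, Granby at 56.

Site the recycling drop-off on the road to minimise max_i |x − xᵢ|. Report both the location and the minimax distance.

The 1-center on a line is the midpoint of the two extreme points: leftmost at 12, rightmost at 56.
Optimal location = (12 + 56)/2 = 34; maximum distance = (56 − 12)/2 = 22.

location 34, max distance 22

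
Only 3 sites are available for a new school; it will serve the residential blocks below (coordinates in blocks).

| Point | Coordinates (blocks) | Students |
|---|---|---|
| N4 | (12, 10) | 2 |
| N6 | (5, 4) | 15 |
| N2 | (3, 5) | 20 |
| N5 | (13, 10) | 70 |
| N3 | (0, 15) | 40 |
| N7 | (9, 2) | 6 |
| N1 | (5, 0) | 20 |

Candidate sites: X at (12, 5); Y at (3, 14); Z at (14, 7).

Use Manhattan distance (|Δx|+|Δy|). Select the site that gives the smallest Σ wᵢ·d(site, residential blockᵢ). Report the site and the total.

X, total 1886 blocks

Total weighted distance at each candidate:
  X (12, 5): total = 1886
  Y (3, 14): total = 1954
  Z (14, 7): total = 1990
Minimum is at X with total 1886 blocks.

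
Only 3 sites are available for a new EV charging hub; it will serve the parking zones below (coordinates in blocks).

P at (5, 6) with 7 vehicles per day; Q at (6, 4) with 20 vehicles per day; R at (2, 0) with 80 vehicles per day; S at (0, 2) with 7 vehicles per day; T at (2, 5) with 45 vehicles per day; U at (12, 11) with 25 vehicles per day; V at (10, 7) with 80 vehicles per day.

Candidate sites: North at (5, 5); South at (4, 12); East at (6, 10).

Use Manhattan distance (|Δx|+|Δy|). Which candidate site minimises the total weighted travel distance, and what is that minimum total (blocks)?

Total weighted distance at each candidate:
  North (5, 5): total = 1763
  South (4, 12): total = 2977
  East (6, 10): total = 2513
Minimum is at North with total 1763 blocks.

North, total 1763 blocks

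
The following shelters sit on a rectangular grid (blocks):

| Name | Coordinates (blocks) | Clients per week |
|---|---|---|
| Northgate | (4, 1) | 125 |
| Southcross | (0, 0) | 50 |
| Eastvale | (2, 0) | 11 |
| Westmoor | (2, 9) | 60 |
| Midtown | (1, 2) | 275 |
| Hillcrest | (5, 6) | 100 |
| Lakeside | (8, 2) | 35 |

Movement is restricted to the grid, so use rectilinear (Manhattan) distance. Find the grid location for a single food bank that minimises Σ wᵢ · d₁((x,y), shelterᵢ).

Manhattan distance separates: Σwᵢ(|x−xᵢ|+|y−yᵢ|) = Σwᵢ|x−xᵢ| + Σwᵢ|y−yᵢ|, so x and y are optimised independently as 1-D weighted medians.
Total weight W = 656; half = 328.
x-coordinate, sorted with cumulative weight:
  x=0 (Southcross, w=50) cum 50
  x=1 (Midtown, w=275) cum 325
  x=2 (Eastvale, w=11) cum 336  ← median
  x=2 (Westmoor, w=60) cum 396
  x=4 (Northgate, w=125) cum 521
  x=5 (Hillcrest, w=100) cum 621
  x=8 (Lakeside, w=35) cum 656
⇒ x* = 2
y-coordinate, sorted with cumulative weight:
  y=0 (Southcross, w=50) cum 50
  y=0 (Eastvale, w=11) cum 61
  y=1 (Northgate, w=125) cum 186
  y=2 (Midtown, w=275) cum 461  ← median
  y=2 (Lakeside, w=35) cum 496
  y=6 (Hillcrest, w=100) cum 596
  y=9 (Westmoor, w=60) cum 656
⇒ y* = 2

(2, 2)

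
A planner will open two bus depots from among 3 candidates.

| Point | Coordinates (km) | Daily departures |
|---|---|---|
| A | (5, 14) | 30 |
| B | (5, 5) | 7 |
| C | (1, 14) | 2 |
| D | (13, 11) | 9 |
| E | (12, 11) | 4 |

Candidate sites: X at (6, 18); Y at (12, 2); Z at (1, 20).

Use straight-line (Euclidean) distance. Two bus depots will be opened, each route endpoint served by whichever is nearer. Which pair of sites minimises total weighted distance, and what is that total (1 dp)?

Evaluate every pair (each demand assigned to the nearer of the two):
  {X, Y}: total = 307.3
  {X, Z}: total = 352.9
  {Y, Z}: total = 399.1
Best pair: {X, Y} with total 307.3.

{X, Y}, total 307.3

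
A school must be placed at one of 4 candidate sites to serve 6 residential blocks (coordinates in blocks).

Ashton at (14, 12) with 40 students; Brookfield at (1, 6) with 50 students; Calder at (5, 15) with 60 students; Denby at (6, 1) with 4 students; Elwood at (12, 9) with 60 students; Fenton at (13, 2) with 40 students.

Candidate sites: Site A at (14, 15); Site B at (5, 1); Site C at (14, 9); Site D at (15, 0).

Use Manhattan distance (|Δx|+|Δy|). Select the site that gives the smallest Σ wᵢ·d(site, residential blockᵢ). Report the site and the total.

Site C, total 2324 blocks

Total weighted distance at each candidate:
  Site A (14, 15): total = 2888
  Site B (5, 1): total = 3354
  Site C (14, 9): total = 2324
  Site D (15, 0): total = 3940
Minimum is at Site C with total 2324 blocks.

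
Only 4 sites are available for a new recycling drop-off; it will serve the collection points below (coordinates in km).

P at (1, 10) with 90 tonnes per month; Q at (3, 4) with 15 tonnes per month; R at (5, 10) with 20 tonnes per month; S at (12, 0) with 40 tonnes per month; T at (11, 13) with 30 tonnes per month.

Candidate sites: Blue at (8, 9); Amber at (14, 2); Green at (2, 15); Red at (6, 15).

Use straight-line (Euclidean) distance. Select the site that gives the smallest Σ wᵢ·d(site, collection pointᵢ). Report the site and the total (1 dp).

Total weighted distance at each candidate:
  Blue (8, 9): total = 1349.7
  Amber (14, 2): total = 2237.5
  Green (2, 15): total = 1738.9
  Red (6, 15): total = 1717.2
Minimum is at Blue with total 1349.7 km.

Blue, total 1349.7 km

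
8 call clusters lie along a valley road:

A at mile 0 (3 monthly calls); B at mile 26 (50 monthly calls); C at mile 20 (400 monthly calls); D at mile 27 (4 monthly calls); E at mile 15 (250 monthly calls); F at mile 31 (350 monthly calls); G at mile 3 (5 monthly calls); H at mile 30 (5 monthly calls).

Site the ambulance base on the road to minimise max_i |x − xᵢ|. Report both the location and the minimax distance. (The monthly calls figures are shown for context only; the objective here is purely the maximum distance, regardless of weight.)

The 1-center on a line is the midpoint of the two extreme points: leftmost at 0, rightmost at 31.
Optimal location = (0 + 31)/2 = 15.5; maximum distance = (31 − 0)/2 = 15.5.

location 15.5, max distance 15.5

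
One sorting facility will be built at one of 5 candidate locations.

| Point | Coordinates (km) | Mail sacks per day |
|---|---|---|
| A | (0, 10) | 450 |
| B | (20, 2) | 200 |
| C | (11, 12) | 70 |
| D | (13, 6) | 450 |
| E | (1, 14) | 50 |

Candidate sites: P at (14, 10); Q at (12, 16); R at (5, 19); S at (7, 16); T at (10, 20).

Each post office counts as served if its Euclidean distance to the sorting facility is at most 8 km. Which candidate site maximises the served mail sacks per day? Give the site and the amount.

P, covering 520

Coverage radius r = 8 km; a point is covered iff (Δx)²+(Δy)² ≤ 8² = 64.
  P (14, 10): covers {C, D} → 520
  Q (12, 16): covers {C} → 70
  R (5, 19): covers {E} → 50
  S (7, 16): covers {C, E} → 120
  T (10, 20): covers {none} → 0
Maximum coverage at P: 520 mail sacks per day.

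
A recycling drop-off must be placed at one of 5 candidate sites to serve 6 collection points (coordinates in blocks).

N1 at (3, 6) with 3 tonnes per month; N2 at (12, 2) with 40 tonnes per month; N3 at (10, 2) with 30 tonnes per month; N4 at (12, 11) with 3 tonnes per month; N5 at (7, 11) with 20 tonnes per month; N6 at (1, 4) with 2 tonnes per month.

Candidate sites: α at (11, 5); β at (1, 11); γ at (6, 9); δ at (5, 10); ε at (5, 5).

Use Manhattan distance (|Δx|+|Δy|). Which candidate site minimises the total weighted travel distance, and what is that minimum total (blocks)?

Total weighted distance at each candidate:
  α (11, 5): total = 550
  β (1, 11): total = 1528
  γ (6, 9): total = 972
  δ (5, 10): total = 1112
  ε (5, 5): total = 858
Minimum is at α with total 550 blocks.

α, total 550 blocks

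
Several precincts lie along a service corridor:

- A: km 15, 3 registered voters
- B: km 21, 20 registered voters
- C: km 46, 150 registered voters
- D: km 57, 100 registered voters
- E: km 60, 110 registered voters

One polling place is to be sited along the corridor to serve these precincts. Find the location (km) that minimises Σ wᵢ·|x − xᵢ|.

For a sum of weighted absolute distances on a line, the optimum is the weighted median (not the mean). Total weight W = 383; half-weight = 191.5.
Sort by position and accumulate weight:
  km 15 (A, w=3) → cum 3
  km 21 (B, w=20) → cum 23
  km 46 (C, w=150) → cum 173
  km 57 (D, w=100) → cum 273  ≥ 191.5 → median here
  km 60 (E, w=110) → cum 383
Optimal location: km 57.

x = 57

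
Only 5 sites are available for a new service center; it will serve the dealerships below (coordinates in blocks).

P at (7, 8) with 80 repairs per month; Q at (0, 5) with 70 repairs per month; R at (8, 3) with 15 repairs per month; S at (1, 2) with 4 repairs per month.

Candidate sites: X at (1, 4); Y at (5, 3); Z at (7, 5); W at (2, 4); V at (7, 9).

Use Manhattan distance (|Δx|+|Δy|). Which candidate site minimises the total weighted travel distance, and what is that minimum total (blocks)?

Z, total 811 blocks

Total weighted distance at each candidate:
  X (1, 4): total = 1068
  Y (5, 3): total = 1115
  Z (7, 5): total = 811
  W (2, 4): total = 1047
  V (7, 9): total = 1007
Minimum is at Z with total 811 blocks.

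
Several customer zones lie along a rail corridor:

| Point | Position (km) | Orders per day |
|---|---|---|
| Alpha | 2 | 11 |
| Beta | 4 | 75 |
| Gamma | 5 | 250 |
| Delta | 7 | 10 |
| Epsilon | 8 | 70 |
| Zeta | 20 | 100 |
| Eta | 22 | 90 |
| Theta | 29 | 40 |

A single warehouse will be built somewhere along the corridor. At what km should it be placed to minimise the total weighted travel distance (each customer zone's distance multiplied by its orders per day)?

For a sum of weighted absolute distances on a line, the optimum is the weighted median (not the mean). Total weight W = 646; half-weight = 323.
Sort by position and accumulate weight:
  km 2 (Alpha, w=11) → cum 11
  km 4 (Beta, w=75) → cum 86
  km 5 (Gamma, w=250) → cum 336  ≥ 323 → median here
  km 7 (Delta, w=10) → cum 346
  km 8 (Epsilon, w=70) → cum 416
  km 20 (Zeta, w=100) → cum 516
  km 22 (Eta, w=90) → cum 606
  km 29 (Theta, w=40) → cum 646
Optimal location: km 5.

x = 5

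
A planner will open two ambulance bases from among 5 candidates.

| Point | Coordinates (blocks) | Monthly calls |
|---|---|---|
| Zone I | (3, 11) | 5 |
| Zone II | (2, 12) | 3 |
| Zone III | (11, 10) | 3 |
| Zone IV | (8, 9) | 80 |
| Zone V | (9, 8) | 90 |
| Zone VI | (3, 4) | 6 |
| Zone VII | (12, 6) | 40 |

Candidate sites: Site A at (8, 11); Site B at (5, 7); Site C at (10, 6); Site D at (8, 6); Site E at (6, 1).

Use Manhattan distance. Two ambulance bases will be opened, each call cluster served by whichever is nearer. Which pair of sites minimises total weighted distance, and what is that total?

Evaluate every pair (each demand assigned to the nearer of the two):
  {Site A, Site C}: total = 622
  {Site A, Site D}: total = 690
  {Site C, Site D}: total = 733
  {Site B, Site D}: total = 775
  {Site D, Site E}: total = 813
  {Site B, Site C}: total = 849
  {Site C, Site E}: total = 903
  {Site A, Site B}: total = 928
  {Site A, Site E}: total = 974
  {Site B, Site E}: total = 1281
Best pair: {Site A, Site C} with total 622.

{Site A, Site C}, total 622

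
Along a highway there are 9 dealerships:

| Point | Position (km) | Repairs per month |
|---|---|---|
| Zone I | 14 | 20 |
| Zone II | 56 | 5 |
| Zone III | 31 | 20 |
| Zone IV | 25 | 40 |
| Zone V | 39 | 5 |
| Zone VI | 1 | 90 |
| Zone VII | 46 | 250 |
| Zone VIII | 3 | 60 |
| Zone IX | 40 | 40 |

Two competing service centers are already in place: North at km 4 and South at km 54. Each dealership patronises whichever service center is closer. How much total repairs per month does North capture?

The indifferent point is the midpoint (4+54)/2 = 29; dealerships left of it (closer to North at 4) go to North, those right go to South.
  Zone VI at 1 (w=90) → North
  Zone VIII at 3 (w=60) → North
  Zone I at 14 (w=20) → North
  Zone IV at 25 (w=40) → North
  Zone III at 31 (w=20) → South
  Zone V at 39 (w=5) → South
  Zone IX at 40 (w=40) → South
  Zone VII at 46 (w=250) → South
  Zone II at 56 (w=5) → South
North captures 210; South captures 320.

210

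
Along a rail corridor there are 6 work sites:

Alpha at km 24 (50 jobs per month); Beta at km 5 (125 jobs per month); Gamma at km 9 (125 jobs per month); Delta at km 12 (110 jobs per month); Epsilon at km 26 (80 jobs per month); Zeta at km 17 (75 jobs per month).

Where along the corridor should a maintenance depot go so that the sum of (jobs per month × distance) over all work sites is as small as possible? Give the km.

x = 12

For a sum of weighted absolute distances on a line, the optimum is the weighted median (not the mean). Total weight W = 565; half-weight = 282.5.
Sort by position and accumulate weight:
  km 5 (Beta, w=125) → cum 125
  km 9 (Gamma, w=125) → cum 250
  km 12 (Delta, w=110) → cum 360  ≥ 282.5 → median here
  km 17 (Zeta, w=75) → cum 435
  km 24 (Alpha, w=50) → cum 485
  km 26 (Epsilon, w=80) → cum 565
Optimal location: km 12.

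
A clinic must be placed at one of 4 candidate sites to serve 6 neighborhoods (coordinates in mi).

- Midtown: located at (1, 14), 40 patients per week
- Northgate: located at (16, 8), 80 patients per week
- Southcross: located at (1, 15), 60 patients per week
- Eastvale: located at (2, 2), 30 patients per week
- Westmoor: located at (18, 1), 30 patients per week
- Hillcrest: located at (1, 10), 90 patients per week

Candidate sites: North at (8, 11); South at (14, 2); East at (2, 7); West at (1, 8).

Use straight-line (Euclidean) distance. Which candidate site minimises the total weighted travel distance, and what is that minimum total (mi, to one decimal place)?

West, total 2774.0 mi

Total weighted distance at each candidate:
  North (8, 11): total = 2857.0
  South (14, 2): total = 4174.2
  East (2, 7): total = 2836.7
  West (1, 8): total = 2774.0
Minimum is at West with total 2774.0 mi.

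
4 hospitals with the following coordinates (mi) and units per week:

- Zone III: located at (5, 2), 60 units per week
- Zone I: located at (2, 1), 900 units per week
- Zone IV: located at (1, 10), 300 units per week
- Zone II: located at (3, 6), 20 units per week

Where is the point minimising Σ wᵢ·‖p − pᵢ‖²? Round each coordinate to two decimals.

The minimiser of Σwᵢ‖p−pᵢ‖² is the weighted centroid p* = (Σwᵢpᵢ)/(Σwᵢ).
Σwᵢ = 1280.
Σwᵢxᵢ = 60·5 + 900·2 + 300·1 + 20·3 = 2460.
Σwᵢyᵢ = 60·2 + 900·1 + 300·10 + 20·6 = 4140.
x* = 2460/1280 = 1.92, y* = 4140/1280 = 3.23.

(1.92, 3.23)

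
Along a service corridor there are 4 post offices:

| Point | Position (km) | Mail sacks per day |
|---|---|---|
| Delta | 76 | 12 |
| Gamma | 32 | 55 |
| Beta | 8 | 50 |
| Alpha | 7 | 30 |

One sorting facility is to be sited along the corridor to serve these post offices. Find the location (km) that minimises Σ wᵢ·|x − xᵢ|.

For a sum of weighted absolute distances on a line, the optimum is the weighted median (not the mean). Total weight W = 147; half-weight = 73.5.
Sort by position and accumulate weight:
  km 7 (Alpha, w=30) → cum 30
  km 8 (Beta, w=50) → cum 80  ≥ 73.5 → median here
  km 32 (Gamma, w=55) → cum 135
  km 76 (Delta, w=12) → cum 147
Optimal location: km 8.

x = 8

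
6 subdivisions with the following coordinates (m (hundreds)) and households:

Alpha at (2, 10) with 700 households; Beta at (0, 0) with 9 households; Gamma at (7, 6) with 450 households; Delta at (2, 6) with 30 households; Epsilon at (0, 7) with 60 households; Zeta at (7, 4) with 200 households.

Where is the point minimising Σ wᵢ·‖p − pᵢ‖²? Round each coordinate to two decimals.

The minimiser of Σwᵢ‖p−pᵢ‖² is the weighted centroid p* = (Σwᵢpᵢ)/(Σwᵢ).
Σwᵢ = 1449.
Σwᵢxᵢ = 700·2 + 9·0 + 450·7 + 30·2 + 60·0 + 200·7 = 6010.
Σwᵢyᵢ = 700·10 + 9·0 + 450·6 + 30·6 + 60·7 + 200·4 = 11100.
x* = 6010/1449 = 4.15, y* = 11100/1449 = 7.66.

(4.15, 7.66)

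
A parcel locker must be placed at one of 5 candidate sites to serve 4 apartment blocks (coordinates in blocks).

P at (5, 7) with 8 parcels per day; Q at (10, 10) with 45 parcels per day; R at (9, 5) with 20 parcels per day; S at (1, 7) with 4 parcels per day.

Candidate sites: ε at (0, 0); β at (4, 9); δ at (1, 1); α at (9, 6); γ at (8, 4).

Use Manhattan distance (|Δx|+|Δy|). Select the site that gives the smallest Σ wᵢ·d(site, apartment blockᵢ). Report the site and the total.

Total weighted distance at each candidate:
  ε (0, 0): total = 1308
  β (4, 9): total = 539
  δ (1, 1): total = 1154
  α (9, 6): total = 321
  γ (8, 4): total = 488
Minimum is at α with total 321 blocks.

α, total 321 blocks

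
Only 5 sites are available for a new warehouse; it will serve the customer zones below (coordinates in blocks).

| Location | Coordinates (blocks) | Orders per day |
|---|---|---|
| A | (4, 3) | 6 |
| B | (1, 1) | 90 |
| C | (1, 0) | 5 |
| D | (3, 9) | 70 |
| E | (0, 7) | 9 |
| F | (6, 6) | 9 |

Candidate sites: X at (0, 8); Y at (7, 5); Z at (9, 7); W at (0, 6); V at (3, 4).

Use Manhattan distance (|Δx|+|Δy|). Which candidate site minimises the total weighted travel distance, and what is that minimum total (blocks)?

Total weighted distance at each candidate:
  X (0, 8): total = 1180
  Y (7, 5): total = 1644
  Z (9, 7): total = 2066
  W (0, 6): total = 1100
  V (3, 4): total = 941
Minimum is at V with total 941 blocks.

V, total 941 blocks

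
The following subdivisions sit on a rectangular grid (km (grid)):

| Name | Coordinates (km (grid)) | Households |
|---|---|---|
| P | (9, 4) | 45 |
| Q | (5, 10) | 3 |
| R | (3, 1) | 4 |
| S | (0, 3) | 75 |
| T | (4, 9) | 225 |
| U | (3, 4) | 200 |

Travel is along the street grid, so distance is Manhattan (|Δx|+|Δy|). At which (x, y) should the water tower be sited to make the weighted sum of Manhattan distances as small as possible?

Manhattan distance separates: Σwᵢ(|x−xᵢ|+|y−yᵢ|) = Σwᵢ|x−xᵢ| + Σwᵢ|y−yᵢ|, so x and y are optimised independently as 1-D weighted medians.
Total weight W = 552; half = 276.
x-coordinate, sorted with cumulative weight:
  x=0 (S, w=75) cum 75
  x=3 (R, w=4) cum 79
  x=3 (U, w=200) cum 279  ← median
  x=4 (T, w=225) cum 504
  x=5 (Q, w=3) cum 507
  x=9 (P, w=45) cum 552
⇒ x* = 3
y-coordinate, sorted with cumulative weight:
  y=1 (R, w=4) cum 4
  y=3 (S, w=75) cum 79
  y=4 (P, w=45) cum 124
  y=4 (U, w=200) cum 324  ← median
  y=9 (T, w=225) cum 549
  y=10 (Q, w=3) cum 552
⇒ y* = 4

(3, 4)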